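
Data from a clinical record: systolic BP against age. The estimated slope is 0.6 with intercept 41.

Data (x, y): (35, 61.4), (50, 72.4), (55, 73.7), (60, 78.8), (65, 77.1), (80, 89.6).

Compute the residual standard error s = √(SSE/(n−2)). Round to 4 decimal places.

x=35: ŷ = 41 + 0.6·35 = 62; r = 61.4 − 62 = -0.6
x=50: ŷ = 41 + 0.6·50 = 71; r = 72.4 − 71 = 1.4
x=55: ŷ = 41 + 0.6·55 = 74; r = 73.7 − 74 = -0.3
x=60: ŷ = 41 + 0.6·60 = 77; r = 78.8 − 77 = 1.8
x=65: ŷ = 41 + 0.6·65 = 80; r = 77.1 − 80 = -2.9
x=80: ŷ = 41 + 0.6·80 = 89; r = 89.6 − 89 = 0.6
SSE = 0.36 + 1.96 + 0.09 + 3.24 + 8.41 + 0.36 = 14.42
s = √(14.42/4) = √3.605 ≈ 1.8987

s = 1.8987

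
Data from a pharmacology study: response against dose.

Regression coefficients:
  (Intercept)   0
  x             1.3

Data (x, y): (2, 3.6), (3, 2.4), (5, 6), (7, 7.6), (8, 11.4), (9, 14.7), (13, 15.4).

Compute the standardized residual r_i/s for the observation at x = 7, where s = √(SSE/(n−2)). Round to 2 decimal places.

-0.79

x=2: ŷ = 1.3·2 = 2.6; r = 3.6 − 2.6 = 1
x=3: ŷ = 1.3·3 = 3.9; r = 2.4 − 3.9 = -1.5
x=5: ŷ = 1.3·5 = 6.5; r = 6 − 6.5 = -0.5
x=7: ŷ = 1.3·7 = 9.1; r = 7.6 − 9.1 = -1.5
x=8: ŷ = 1.3·8 = 10.4; r = 11.4 − 10.4 = 1
x=9: ŷ = 1.3·9 = 11.7; r = 14.7 − 11.7 = 3
x=13: ŷ = 1.3·13 = 16.9; r = 15.4 − 16.9 = -1.5
SSE = 1 + 2.25 + 0.25 + 2.25 + 1 + 9 + 2.25 = 18
s = √(18/5) = 1.89737
r/s = -1.5 / 1.89737 = -0.79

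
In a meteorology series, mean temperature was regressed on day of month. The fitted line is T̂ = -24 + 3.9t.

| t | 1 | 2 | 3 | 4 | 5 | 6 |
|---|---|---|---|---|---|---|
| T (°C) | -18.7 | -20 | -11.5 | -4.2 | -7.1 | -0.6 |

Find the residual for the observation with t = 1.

e = 1.4

T̂ = -24 + 3.9·1 = -20.1
e = -18.7 − (-20.1) = 1.4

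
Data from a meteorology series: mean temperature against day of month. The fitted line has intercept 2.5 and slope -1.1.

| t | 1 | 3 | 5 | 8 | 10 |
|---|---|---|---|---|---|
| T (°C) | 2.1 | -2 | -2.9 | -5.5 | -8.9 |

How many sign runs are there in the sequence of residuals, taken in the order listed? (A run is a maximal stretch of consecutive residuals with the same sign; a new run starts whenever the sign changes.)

t=1: T̂ = 2.5 − 1.1·1 = 1.4; r = 2.1 − 1.4 = 0.7
t=3: T̂ = 2.5 − 1.1·3 = -0.8; r = -2 − (-0.8) = -1.2
t=5: T̂ = 2.5 − 1.1·5 = -3; r = -2.9 − (-3) = 0.1
t=8: T̂ = 2.5 − 1.1·8 = -6.3; r = -5.5 − (-6.3) = 0.8
t=10: T̂ = 2.5 − 1.1·10 = -8.5; r = -8.9 − (-8.5) = -0.4
Signs: + − + + −
Runs: +×1, −×1, +×2, −×1 → 4

4 runs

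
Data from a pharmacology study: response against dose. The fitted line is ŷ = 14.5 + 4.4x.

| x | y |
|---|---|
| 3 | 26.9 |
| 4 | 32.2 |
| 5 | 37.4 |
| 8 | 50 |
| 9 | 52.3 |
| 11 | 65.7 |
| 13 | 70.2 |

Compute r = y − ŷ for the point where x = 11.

r = 2.8

ŷ = 14.5 + 4.4·11 = 62.9
r = 65.7 − 62.9 = 2.8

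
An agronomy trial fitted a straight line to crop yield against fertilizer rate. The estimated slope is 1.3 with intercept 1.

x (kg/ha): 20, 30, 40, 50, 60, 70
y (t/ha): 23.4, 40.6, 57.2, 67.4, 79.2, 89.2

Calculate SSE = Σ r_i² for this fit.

SSE = 40.8

x=20: ŷ = 1 + 1.3·20 = 27; r = 23.4 − 27 = -3.6
x=30: ŷ = 1 + 1.3·30 = 40; r = 40.6 − 40 = 0.6
x=40: ŷ = 1 + 1.3·40 = 53; r = 57.2 − 53 = 4.2
x=50: ŷ = 1 + 1.3·50 = 66; r = 67.4 − 66 = 1.4
x=60: ŷ = 1 + 1.3·60 = 79; r = 79.2 − 79 = 0.2
x=70: ŷ = 1 + 1.3·70 = 92; r = 89.2 − 92 = -2.8
SSE = 12.96 + 0.36 + 17.64 + 1.96 + 0.04 + 7.84 = 40.8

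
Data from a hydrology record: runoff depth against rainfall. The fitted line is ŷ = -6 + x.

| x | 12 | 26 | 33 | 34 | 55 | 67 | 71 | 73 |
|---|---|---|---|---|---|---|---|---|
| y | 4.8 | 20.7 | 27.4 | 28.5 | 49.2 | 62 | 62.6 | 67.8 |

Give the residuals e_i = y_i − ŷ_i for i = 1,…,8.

x=12: ŷ = -6 + 12 = 6; e = 4.8 − 6 = -1.2
x=26: ŷ = -6 + 26 = 20; e = 20.7 − 20 = 0.7
x=33: ŷ = -6 + 33 = 27; e = 27.4 − 27 = 0.4
x=34: ŷ = -6 + 34 = 28; e = 28.5 − 28 = 0.5
x=55: ŷ = -6 + 55 = 49; e = 49.2 − 49 = 0.2
x=67: ŷ = -6 + 67 = 61; e = 62 − 61 = 1
x=71: ŷ = -6 + 71 = 65; e = 62.6 − 65 = -2.4
x=73: ŷ = -6 + 73 = 67; e = 67.8 − 67 = 0.8

-1.2, 0.7, 0.4, 0.5, 0.2, 1, -2.4, 0.8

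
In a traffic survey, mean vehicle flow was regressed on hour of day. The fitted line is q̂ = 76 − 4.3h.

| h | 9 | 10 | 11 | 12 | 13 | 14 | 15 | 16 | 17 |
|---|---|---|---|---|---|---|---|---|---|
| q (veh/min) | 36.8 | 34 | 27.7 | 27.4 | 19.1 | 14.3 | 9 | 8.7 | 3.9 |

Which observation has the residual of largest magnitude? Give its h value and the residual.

h = 12, e = 3

h=9: q̂ = 76 − 4.3·9 = 37.3; e = 36.8 − 37.3 = -0.5
h=10: q̂ = 76 − 4.3·10 = 33; e = 34 − 33 = 1
h=11: q̂ = 76 − 4.3·11 = 28.7; e = 27.7 − 28.7 = -1
h=12: q̂ = 76 − 4.3·12 = 24.4; e = 27.4 − 24.4 = 3
h=13: q̂ = 76 − 4.3·13 = 20.1; e = 19.1 − 20.1 = -1
h=14: q̂ = 76 − 4.3·14 = 15.8; e = 14.3 − 15.8 = -1.5
h=15: q̂ = 76 − 4.3·15 = 11.5; e = 9 − 11.5 = -2.5
h=16: q̂ = 76 − 4.3·16 = 7.2; e = 8.7 − 7.2 = 1.5
h=17: q̂ = 76 − 4.3·17 = 2.9; e = 3.9 − 2.9 = 1
Largest |e| is 3 at h = 12, residual 3.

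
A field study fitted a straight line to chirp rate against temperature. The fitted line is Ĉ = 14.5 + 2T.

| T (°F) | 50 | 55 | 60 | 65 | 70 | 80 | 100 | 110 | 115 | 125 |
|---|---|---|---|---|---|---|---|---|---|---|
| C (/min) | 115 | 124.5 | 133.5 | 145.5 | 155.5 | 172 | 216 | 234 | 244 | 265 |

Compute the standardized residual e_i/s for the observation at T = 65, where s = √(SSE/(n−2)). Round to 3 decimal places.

T=50: Ĉ = 14.5 + 2·50 = 114.5; e = 115 − 114.5 = 0.5
T=55: Ĉ = 14.5 + 2·55 = 124.5; e = 124.5 − 124.5 = 0
T=60: Ĉ = 14.5 + 2·60 = 134.5; e = 133.5 − 134.5 = -1
T=65: Ĉ = 14.5 + 2·65 = 144.5; e = 145.5 − 144.5 = 1
T=70: Ĉ = 14.5 + 2·70 = 154.5; e = 155.5 − 154.5 = 1
T=80: Ĉ = 14.5 + 2·80 = 174.5; e = 172 − 174.5 = -2.5
T=100: Ĉ = 14.5 + 2·100 = 214.5; e = 216 − 214.5 = 1.5
T=110: Ĉ = 14.5 + 2·110 = 234.5; e = 234 − 234.5 = -0.5
T=115: Ĉ = 14.5 + 2·115 = 244.5; e = 244 − 244.5 = -0.5
T=125: Ĉ = 14.5 + 2·125 = 264.5; e = 265 − 264.5 = 0.5
SSE = 0.25 + 0 + 1 + 1 + 1 + 6.25 + 2.25 + 0.25 + 0.25 + 0.25 = 12.5
s = √(12.5/8) = 1.25
e/s = 1 / 1.25 = 0.800

0.800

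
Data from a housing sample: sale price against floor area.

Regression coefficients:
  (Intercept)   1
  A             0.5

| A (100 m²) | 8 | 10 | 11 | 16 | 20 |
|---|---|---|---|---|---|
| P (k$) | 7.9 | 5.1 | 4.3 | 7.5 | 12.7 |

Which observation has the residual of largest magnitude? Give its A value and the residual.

A=8: ŷ = 1 + 0.5·8 = 5; e = 7.9 − 5 = 2.9
A=10: ŷ = 1 + 0.5·10 = 6; e = 5.1 − 6 = -0.9
A=11: ŷ = 1 + 0.5·11 = 6.5; e = 4.3 − 6.5 = -2.2
A=16: ŷ = 1 + 0.5·16 = 9; e = 7.5 − 9 = -1.5
A=20: ŷ = 1 + 0.5·20 = 11; e = 12.7 − 11 = 1.7
Largest |e| is 2.9 at A = 8, residual 2.9.

A = 8, e = 2.9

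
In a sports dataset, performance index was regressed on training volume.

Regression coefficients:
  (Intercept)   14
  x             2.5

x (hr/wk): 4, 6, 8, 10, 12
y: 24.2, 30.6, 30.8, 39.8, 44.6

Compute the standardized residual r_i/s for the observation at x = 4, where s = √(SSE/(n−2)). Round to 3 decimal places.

x=4: ŷ = 14 + 2.5·4 = 24; r = 24.2 − 24 = 0.2
x=6: ŷ = 14 + 2.5·6 = 29; r = 30.6 − 29 = 1.6
x=8: ŷ = 14 + 2.5·8 = 34; r = 30.8 − 34 = -3.2
x=10: ŷ = 14 + 2.5·10 = 39; r = 39.8 − 39 = 0.8
x=12: ŷ = 14 + 2.5·12 = 44; r = 44.6 − 44 = 0.6
SSE = 0.04 + 2.56 + 10.24 + 0.64 + 0.36 = 13.84
s = √(13.84/3) = 2.14787
r/s = 0.2 / 2.14787 = 0.093

0.093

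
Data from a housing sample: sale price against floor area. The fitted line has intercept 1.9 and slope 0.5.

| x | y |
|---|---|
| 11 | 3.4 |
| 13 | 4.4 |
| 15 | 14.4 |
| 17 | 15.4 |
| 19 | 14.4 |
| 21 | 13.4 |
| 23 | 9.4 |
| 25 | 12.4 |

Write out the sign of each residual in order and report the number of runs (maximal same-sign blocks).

x=11: ŷ = 1.9 + 0.5·11 = 7.4; r = 3.4 − 7.4 = -4
x=13: ŷ = 1.9 + 0.5·13 = 8.4; r = 4.4 − 8.4 = -4
x=15: ŷ = 1.9 + 0.5·15 = 9.4; r = 14.4 − 9.4 = 5
x=17: ŷ = 1.9 + 0.5·17 = 10.4; r = 15.4 − 10.4 = 5
x=19: ŷ = 1.9 + 0.5·19 = 11.4; r = 14.4 − 11.4 = 3
x=21: ŷ = 1.9 + 0.5·21 = 12.4; r = 13.4 − 12.4 = 1
x=23: ŷ = 1.9 + 0.5·23 = 13.4; r = 9.4 − 13.4 = -4
x=25: ŷ = 1.9 + 0.5·25 = 14.4; r = 12.4 − 14.4 = -2
Signs: − − + + + + − −
Runs: −×2, +×4, −×2 → 3

3 runs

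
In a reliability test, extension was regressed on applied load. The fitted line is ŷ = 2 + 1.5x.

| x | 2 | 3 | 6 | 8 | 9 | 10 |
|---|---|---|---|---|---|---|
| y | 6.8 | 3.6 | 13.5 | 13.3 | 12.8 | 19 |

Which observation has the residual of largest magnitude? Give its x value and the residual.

x=2: ŷ = 2 + 1.5·2 = 5; r = 6.8 − 5 = 1.8
x=3: ŷ = 2 + 1.5·3 = 6.5; r = 3.6 − 6.5 = -2.9
x=6: ŷ = 2 + 1.5·6 = 11; r = 13.5 − 11 = 2.5
x=8: ŷ = 2 + 1.5·8 = 14; r = 13.3 − 14 = -0.7
x=9: ŷ = 2 + 1.5·9 = 15.5; r = 12.8 − 15.5 = -2.7
x=10: ŷ = 2 + 1.5·10 = 17; r = 19 − 17 = 2
Largest |r| is 2.9 at x = 3, residual -2.9.

x = 3, r = -2.9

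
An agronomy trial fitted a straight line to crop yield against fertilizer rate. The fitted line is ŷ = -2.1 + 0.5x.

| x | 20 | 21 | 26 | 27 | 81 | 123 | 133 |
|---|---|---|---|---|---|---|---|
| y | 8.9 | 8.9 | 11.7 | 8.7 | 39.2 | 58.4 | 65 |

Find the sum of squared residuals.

x=20: ŷ = -2.1 + 0.5·20 = 7.9; e = 8.9 − 7.9 = 1
x=21: ŷ = -2.1 + 0.5·21 = 8.4; e = 8.9 − 8.4 = 0.5
x=26: ŷ = -2.1 + 0.5·26 = 10.9; e = 11.7 − 10.9 = 0.8
x=27: ŷ = -2.1 + 0.5·27 = 11.4; e = 8.7 − 11.4 = -2.7
x=81: ŷ = -2.1 + 0.5·81 = 38.4; e = 39.2 − 38.4 = 0.8
x=123: ŷ = -2.1 + 0.5·123 = 59.4; e = 58.4 − 59.4 = -1
x=133: ŷ = -2.1 + 0.5·133 = 64.4; e = 65 − 64.4 = 0.6
SSE = 1 + 0.25 + 0.64 + 7.29 + 0.64 + 1 + 0.36 = 11.18

SSE = 11.18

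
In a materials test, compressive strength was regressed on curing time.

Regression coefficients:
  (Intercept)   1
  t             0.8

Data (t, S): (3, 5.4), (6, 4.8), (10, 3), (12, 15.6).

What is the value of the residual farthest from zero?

e = -6

t=3: Ŝ = 1 + 0.8·3 = 3.4; e = 5.4 − 3.4 = 2
t=6: Ŝ = 1 + 0.8·6 = 5.8; e = 4.8 − 5.8 = -1
t=10: Ŝ = 1 + 0.8·10 = 9; e = 3 − 9 = -6
t=12: Ŝ = 1 + 0.8·12 = 10.6; e = 15.6 − 10.6 = 5
Largest |e| is 6 at t = 10, residual -6.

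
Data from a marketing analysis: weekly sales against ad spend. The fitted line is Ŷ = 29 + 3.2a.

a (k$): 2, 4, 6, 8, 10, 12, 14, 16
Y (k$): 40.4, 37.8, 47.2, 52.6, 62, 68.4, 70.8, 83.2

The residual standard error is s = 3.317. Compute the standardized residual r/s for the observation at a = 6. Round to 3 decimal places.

Ŷ = 29 + 3.2·6 = 48.2
r = 47.2 − 48.2 = -1
r/s = -1 / 3.317 = -0.301

-0.301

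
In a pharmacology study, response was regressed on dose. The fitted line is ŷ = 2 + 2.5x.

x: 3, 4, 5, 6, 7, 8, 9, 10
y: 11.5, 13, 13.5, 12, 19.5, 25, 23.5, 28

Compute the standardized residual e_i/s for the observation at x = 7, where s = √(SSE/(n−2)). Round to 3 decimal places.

x=3: ŷ = 2 + 2.5·3 = 9.5; e = 11.5 − 9.5 = 2
x=4: ŷ = 2 + 2.5·4 = 12; e = 13 − 12 = 1
x=5: ŷ = 2 + 2.5·5 = 14.5; e = 13.5 − 14.5 = -1
x=6: ŷ = 2 + 2.5·6 = 17; e = 12 − 17 = -5
x=7: ŷ = 2 + 2.5·7 = 19.5; e = 19.5 − 19.5 = 0
x=8: ŷ = 2 + 2.5·8 = 22; e = 25 − 22 = 3
x=9: ŷ = 2 + 2.5·9 = 24.5; e = 23.5 − 24.5 = -1
x=10: ŷ = 2 + 2.5·10 = 27; e = 28 − 27 = 1
SSE = 4 + 1 + 1 + 25 + 0 + 9 + 1 + 1 = 42
s = √(42/6) = 2.64575
e/s = 0 / 2.64575 = 0.000

0.000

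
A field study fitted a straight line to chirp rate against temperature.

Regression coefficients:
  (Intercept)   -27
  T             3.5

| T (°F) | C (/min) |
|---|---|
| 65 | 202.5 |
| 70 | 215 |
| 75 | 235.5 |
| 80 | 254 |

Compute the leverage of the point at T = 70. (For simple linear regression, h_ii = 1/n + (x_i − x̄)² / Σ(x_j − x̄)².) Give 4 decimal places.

T̄ = (65 + 70 + 75 + 80)/4 = 72.5
Σ(T − T̄)² = 56.25 + 6.25 + 6.25 + 56.25 = 125
h = 1/4 + (-2.5)²/125 = 0.25 + 0.05 = 0.3000

h = 0.3000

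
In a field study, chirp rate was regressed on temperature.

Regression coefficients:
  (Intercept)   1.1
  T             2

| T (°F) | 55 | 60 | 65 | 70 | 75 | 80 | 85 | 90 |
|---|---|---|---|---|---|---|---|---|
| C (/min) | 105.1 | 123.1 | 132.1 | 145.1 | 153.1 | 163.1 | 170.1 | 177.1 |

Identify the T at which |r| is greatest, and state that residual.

T = 55, r = -6

T=55: Ĉ = 1.1 + 2·55 = 111.1; r = 105.1 − 111.1 = -6
T=60: Ĉ = 1.1 + 2·60 = 121.1; r = 123.1 − 121.1 = 2
T=65: Ĉ = 1.1 + 2·65 = 131.1; r = 132.1 − 131.1 = 1
T=70: Ĉ = 1.1 + 2·70 = 141.1; r = 145.1 − 141.1 = 4
T=75: Ĉ = 1.1 + 2·75 = 151.1; r = 153.1 − 151.1 = 2
T=80: Ĉ = 1.1 + 2·80 = 161.1; r = 163.1 − 161.1 = 2
T=85: Ĉ = 1.1 + 2·85 = 171.1; r = 170.1 − 171.1 = -1
T=90: Ĉ = 1.1 + 2·90 = 181.1; r = 177.1 − 181.1 = -4
Largest |r| is 6 at T = 55, residual -6.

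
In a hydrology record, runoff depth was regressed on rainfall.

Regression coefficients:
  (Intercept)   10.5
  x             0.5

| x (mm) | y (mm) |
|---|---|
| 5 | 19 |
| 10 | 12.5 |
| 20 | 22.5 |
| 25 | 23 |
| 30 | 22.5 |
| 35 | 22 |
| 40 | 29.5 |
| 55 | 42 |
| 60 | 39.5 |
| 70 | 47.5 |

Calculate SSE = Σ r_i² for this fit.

x=5: ŷ = 10.5 + 0.5·5 = 13; r = 19 − 13 = 6
x=10: ŷ = 10.5 + 0.5·10 = 15.5; r = 12.5 − 15.5 = -3
x=20: ŷ = 10.5 + 0.5·20 = 20.5; r = 22.5 − 20.5 = 2
x=25: ŷ = 10.5 + 0.5·25 = 23; r = 23 − 23 = 0
x=30: ŷ = 10.5 + 0.5·30 = 25.5; r = 22.5 − 25.5 = -3
x=35: ŷ = 10.5 + 0.5·35 = 28; r = 22 − 28 = -6
x=40: ŷ = 10.5 + 0.5·40 = 30.5; r = 29.5 − 30.5 = -1
x=55: ŷ = 10.5 + 0.5·55 = 38; r = 42 − 38 = 4
x=60: ŷ = 10.5 + 0.5·60 = 40.5; r = 39.5 − 40.5 = -1
x=70: ŷ = 10.5 + 0.5·70 = 45.5; r = 47.5 − 45.5 = 2
SSE = 36 + 9 + 4 + 0 + 9 + 36 + 1 + 16 + 1 + 4 = 116

SSE = 116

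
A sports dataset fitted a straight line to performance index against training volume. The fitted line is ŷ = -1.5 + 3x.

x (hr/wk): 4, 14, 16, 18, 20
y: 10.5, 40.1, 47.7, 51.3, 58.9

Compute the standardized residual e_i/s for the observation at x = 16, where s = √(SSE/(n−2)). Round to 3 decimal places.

x=4: ŷ = -1.5 + 3·4 = 10.5; e = 10.5 − 10.5 = 0
x=14: ŷ = -1.5 + 3·14 = 40.5; e = 40.1 − 40.5 = -0.4
x=16: ŷ = -1.5 + 3·16 = 46.5; e = 47.7 − 46.5 = 1.2
x=18: ŷ = -1.5 + 3·18 = 52.5; e = 51.3 − 52.5 = -1.2
x=20: ŷ = -1.5 + 3·20 = 58.5; e = 58.9 − 58.5 = 0.4
SSE = 0 + 0.16 + 1.44 + 1.44 + 0.16 = 3.2
s = √(3.2/3) = 1.0328
e/s = 1.2 / 1.0328 = 1.162

1.162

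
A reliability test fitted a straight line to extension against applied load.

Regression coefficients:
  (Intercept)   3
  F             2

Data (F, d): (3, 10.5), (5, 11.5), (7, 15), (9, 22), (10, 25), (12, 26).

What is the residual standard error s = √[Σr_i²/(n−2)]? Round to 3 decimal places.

F=3: ŷ = 3 + 2·3 = 9; r = 10.5 − 9 = 1.5
F=5: ŷ = 3 + 2·5 = 13; r = 11.5 − 13 = -1.5
F=7: ŷ = 3 + 2·7 = 17; r = 15 − 17 = -2
F=9: ŷ = 3 + 2·9 = 21; r = 22 − 21 = 1
F=10: ŷ = 3 + 2·10 = 23; r = 25 − 23 = 2
F=12: ŷ = 3 + 2·12 = 27; r = 26 − 27 = -1
SSE = 2.25 + 2.25 + 4 + 1 + 4 + 1 = 14.5
s = √(14.5/4) = √3.625 ≈ 1.904

s = 1.904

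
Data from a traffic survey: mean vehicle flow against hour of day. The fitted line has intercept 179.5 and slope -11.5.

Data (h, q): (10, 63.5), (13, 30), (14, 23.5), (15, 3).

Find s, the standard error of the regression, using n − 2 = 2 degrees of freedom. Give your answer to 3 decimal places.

h=10: q̂ = 179.5 − 11.5·10 = 64.5; r = 63.5 − 64.5 = -1
h=13: q̂ = 179.5 − 11.5·13 = 30; r = 30 − 30 = 0
h=14: q̂ = 179.5 − 11.5·14 = 18.5; r = 23.5 − 18.5 = 5
h=15: q̂ = 179.5 − 11.5·15 = 7; r = 3 − 7 = -4
SSE = 1 + 0 + 25 + 16 = 42
s = √(42/2) = √21 ≈ 4.583

s = 4.583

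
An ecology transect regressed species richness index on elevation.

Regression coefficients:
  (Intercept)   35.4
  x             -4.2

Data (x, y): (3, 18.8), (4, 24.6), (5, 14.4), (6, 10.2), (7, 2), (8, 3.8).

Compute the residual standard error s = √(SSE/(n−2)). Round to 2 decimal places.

s = 4.24

x=3: ŷ = 35.4 − 4.2·3 = 22.8; e = 18.8 − 22.8 = -4
x=4: ŷ = 35.4 − 4.2·4 = 18.6; e = 24.6 − 18.6 = 6
x=5: ŷ = 35.4 − 4.2·5 = 14.4; e = 14.4 − 14.4 = 0
x=6: ŷ = 35.4 − 4.2·6 = 10.2; e = 10.2 − 10.2 = 0
x=7: ŷ = 35.4 − 4.2·7 = 6; e = 2 − 6 = -4
x=8: ŷ = 35.4 − 4.2·8 = 1.8; e = 3.8 − 1.8 = 2
SSE = 16 + 36 + 0 + 0 + 16 + 4 = 72
s = √(72/4) = √18 ≈ 4.24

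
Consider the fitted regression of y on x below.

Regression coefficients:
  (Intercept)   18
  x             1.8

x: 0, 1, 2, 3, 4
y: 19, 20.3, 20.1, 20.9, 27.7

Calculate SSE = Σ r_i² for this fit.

x=0: ŷ = 18 + 1.8·0 = 18; r = 19 − 18 = 1
x=1: ŷ = 18 + 1.8·1 = 19.8; r = 20.3 − 19.8 = 0.5
x=2: ŷ = 18 + 1.8·2 = 21.6; r = 20.1 − 21.6 = -1.5
x=3: ŷ = 18 + 1.8·3 = 23.4; r = 20.9 − 23.4 = -2.5
x=4: ŷ = 18 + 1.8·4 = 25.2; r = 27.7 − 25.2 = 2.5
SSE = 1 + 0.25 + 2.25 + 6.25 + 6.25 = 16

SSE = 16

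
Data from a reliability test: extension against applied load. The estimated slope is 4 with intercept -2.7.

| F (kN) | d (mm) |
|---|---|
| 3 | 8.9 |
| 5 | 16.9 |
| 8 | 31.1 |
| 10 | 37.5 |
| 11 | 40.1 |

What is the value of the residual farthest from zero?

F=3: d̂ = -2.7 + 4·3 = 9.3; e = 8.9 − 9.3 = -0.4
F=5: d̂ = -2.7 + 4·5 = 17.3; e = 16.9 − 17.3 = -0.4
F=8: d̂ = -2.7 + 4·8 = 29.3; e = 31.1 − 29.3 = 1.8
F=10: d̂ = -2.7 + 4·10 = 37.3; e = 37.5 − 37.3 = 0.2
F=11: d̂ = -2.7 + 4·11 = 41.3; e = 40.1 − 41.3 = -1.2
Largest |e| is 1.8 at F = 8, residual 1.8.

e = 1.8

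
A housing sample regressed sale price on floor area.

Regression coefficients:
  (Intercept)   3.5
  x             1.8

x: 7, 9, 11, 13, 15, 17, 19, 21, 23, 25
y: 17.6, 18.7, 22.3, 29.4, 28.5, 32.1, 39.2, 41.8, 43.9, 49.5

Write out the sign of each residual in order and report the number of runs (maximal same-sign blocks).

x=7: ŷ = 3.5 + 1.8·7 = 16.1; e = 17.6 − 16.1 = 1.5
x=9: ŷ = 3.5 + 1.8·9 = 19.7; e = 18.7 − 19.7 = -1
x=11: ŷ = 3.5 + 1.8·11 = 23.3; e = 22.3 − 23.3 = -1
x=13: ŷ = 3.5 + 1.8·13 = 26.9; e = 29.4 − 26.9 = 2.5
x=15: ŷ = 3.5 + 1.8·15 = 30.5; e = 28.5 − 30.5 = -2
x=17: ŷ = 3.5 + 1.8·17 = 34.1; e = 32.1 − 34.1 = -2
x=19: ŷ = 3.5 + 1.8·19 = 37.7; e = 39.2 − 37.7 = 1.5
x=21: ŷ = 3.5 + 1.8·21 = 41.3; e = 41.8 − 41.3 = 0.5
x=23: ŷ = 3.5 + 1.8·23 = 44.9; e = 43.9 − 44.9 = -1
x=25: ŷ = 3.5 + 1.8·25 = 48.5; e = 49.5 − 48.5 = 1
Signs: + − − + − − + + − +
Runs: +×1, −×2, +×1, −×2, +×2, −×1, +×1 → 7

7 runs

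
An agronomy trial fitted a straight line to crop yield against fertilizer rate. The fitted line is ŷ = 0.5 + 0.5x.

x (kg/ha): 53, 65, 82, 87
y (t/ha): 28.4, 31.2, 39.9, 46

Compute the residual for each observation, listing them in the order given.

x=53: ŷ = 0.5 + 0.5·53 = 27; e = 28.4 − 27 = 1.4
x=65: ŷ = 0.5 + 0.5·65 = 33; e = 31.2 − 33 = -1.8
x=82: ŷ = 0.5 + 0.5·82 = 41.5; e = 39.9 − 41.5 = -1.6
x=87: ŷ = 0.5 + 0.5·87 = 44; e = 46 − 44 = 2

1.4, -1.8, -1.6, 2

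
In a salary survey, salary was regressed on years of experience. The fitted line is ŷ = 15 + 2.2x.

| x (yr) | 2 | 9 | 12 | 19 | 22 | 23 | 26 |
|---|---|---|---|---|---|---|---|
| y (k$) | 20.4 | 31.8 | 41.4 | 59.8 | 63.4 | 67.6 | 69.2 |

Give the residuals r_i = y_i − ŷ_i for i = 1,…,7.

1, -3, 0, 3, 0, 2, -3

x=2: ŷ = 15 + 2.2·2 = 19.4; r = 20.4 − 19.4 = 1
x=9: ŷ = 15 + 2.2·9 = 34.8; r = 31.8 − 34.8 = -3
x=12: ŷ = 15 + 2.2·12 = 41.4; r = 41.4 − 41.4 = 0
x=19: ŷ = 15 + 2.2·19 = 56.8; r = 59.8 − 56.8 = 3
x=22: ŷ = 15 + 2.2·22 = 63.4; r = 63.4 − 63.4 = 0
x=23: ŷ = 15 + 2.2·23 = 65.6; r = 67.6 − 65.6 = 2
x=26: ŷ = 15 + 2.2·26 = 72.2; r = 69.2 − 72.2 = -3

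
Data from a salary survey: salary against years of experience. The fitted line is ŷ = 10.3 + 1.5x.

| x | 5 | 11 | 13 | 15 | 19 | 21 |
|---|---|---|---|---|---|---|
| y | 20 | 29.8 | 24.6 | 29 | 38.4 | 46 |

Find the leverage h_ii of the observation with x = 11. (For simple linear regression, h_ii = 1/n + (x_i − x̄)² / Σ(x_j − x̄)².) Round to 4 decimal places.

x̄ = (5 + 11 + 13 + 15 + 19 + 21)/6 = 14
Σ(x − x̄)² = 81 + 9 + 1 + 1 + 25 + 49 = 166
h = 1/6 + (-3)²/166 = 0.166667 + 0.0542169 = 0.2209

h = 0.2209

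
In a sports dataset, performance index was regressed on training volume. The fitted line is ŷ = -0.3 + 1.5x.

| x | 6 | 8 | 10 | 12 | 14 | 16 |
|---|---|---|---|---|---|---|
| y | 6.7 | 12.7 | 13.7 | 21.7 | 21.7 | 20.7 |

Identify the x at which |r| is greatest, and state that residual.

x=6: ŷ = -0.3 + 1.5·6 = 8.7; r = 6.7 − 8.7 = -2
x=8: ŷ = -0.3 + 1.5·8 = 11.7; r = 12.7 − 11.7 = 1
x=10: ŷ = -0.3 + 1.5·10 = 14.7; r = 13.7 − 14.7 = -1
x=12: ŷ = -0.3 + 1.5·12 = 17.7; r = 21.7 − 17.7 = 4
x=14: ŷ = -0.3 + 1.5·14 = 20.7; r = 21.7 − 20.7 = 1
x=16: ŷ = -0.3 + 1.5·16 = 23.7; r = 20.7 − 23.7 = -3
Largest |r| is 4 at x = 12, residual 4.

x = 12, r = 4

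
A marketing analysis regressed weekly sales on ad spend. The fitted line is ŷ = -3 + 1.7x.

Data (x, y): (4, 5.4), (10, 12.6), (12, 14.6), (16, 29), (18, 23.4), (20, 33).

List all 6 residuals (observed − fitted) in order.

x=4: ŷ = -3 + 1.7·4 = 3.8; r = 5.4 − 3.8 = 1.6
x=10: ŷ = -3 + 1.7·10 = 14; r = 12.6 − 14 = -1.4
x=12: ŷ = -3 + 1.7·12 = 17.4; r = 14.6 − 17.4 = -2.8
x=16: ŷ = -3 + 1.7·16 = 24.2; r = 29 − 24.2 = 4.8
x=18: ŷ = -3 + 1.7·18 = 27.6; r = 23.4 − 27.6 = -4.2
x=20: ŷ = -3 + 1.7·20 = 31; r = 33 − 31 = 2

1.6, -1.4, -2.8, 4.8, -4.2, 2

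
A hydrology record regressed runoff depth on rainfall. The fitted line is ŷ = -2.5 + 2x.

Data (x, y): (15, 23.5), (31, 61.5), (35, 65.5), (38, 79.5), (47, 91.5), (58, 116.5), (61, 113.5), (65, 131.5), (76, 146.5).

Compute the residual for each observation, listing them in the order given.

x=15: ŷ = -2.5 + 2·15 = 27.5; r = 23.5 − 27.5 = -4
x=31: ŷ = -2.5 + 2·31 = 59.5; r = 61.5 − 59.5 = 2
x=35: ŷ = -2.5 + 2·35 = 67.5; r = 65.5 − 67.5 = -2
x=38: ŷ = -2.5 + 2·38 = 73.5; r = 79.5 − 73.5 = 6
x=47: ŷ = -2.5 + 2·47 = 91.5; r = 91.5 − 91.5 = 0
x=58: ŷ = -2.5 + 2·58 = 113.5; r = 116.5 − 113.5 = 3
x=61: ŷ = -2.5 + 2·61 = 119.5; r = 113.5 − 119.5 = -6
x=65: ŷ = -2.5 + 2·65 = 127.5; r = 131.5 − 127.5 = 4
x=76: ŷ = -2.5 + 2·76 = 149.5; r = 146.5 − 149.5 = -3

-4, 2, -2, 6, 0, 3, -6, 4, -3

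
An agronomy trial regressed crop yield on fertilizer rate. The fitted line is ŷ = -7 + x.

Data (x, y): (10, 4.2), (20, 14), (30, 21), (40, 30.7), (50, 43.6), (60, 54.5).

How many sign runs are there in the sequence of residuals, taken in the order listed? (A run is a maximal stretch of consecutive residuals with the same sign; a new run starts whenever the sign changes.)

x=10: ŷ = -7 + 10 = 3; e = 4.2 − 3 = 1.2
x=20: ŷ = -7 + 20 = 13; e = 14 − 13 = 1
x=30: ŷ = -7 + 30 = 23; e = 21 − 23 = -2
x=40: ŷ = -7 + 40 = 33; e = 30.7 − 33 = -2.3
x=50: ŷ = -7 + 50 = 43; e = 43.6 − 43 = 0.6
x=60: ŷ = -7 + 60 = 53; e = 54.5 − 53 = 1.5
Signs: + + − − + +
Runs: +×2, −×2, +×2 → 3

3 runs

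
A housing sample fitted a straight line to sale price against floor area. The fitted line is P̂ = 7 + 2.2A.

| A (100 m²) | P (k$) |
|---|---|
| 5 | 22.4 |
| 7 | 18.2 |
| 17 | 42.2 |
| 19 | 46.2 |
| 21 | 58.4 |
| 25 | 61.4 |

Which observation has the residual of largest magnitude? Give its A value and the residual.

A = 21, e = 5.2

A=5: P̂ = 7 + 2.2·5 = 18; e = 22.4 − 18 = 4.4
A=7: P̂ = 7 + 2.2·7 = 22.4; e = 18.2 − 22.4 = -4.2
A=17: P̂ = 7 + 2.2·17 = 44.4; e = 42.2 − 44.4 = -2.2
A=19: P̂ = 7 + 2.2·19 = 48.8; e = 46.2 − 48.8 = -2.6
A=21: P̂ = 7 + 2.2·21 = 53.2; e = 58.4 − 53.2 = 5.2
A=25: P̂ = 7 + 2.2·25 = 62; e = 61.4 − 62 = -0.6
Largest |e| is 5.2 at A = 21, residual 5.2.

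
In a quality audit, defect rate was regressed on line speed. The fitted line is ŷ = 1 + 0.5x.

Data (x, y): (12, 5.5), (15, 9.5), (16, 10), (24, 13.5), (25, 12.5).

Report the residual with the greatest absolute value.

x=12: ŷ = 1 + 0.5·12 = 7; e = 5.5 − 7 = -1.5
x=15: ŷ = 1 + 0.5·15 = 8.5; e = 9.5 − 8.5 = 1
x=16: ŷ = 1 + 0.5·16 = 9; e = 10 − 9 = 1
x=24: ŷ = 1 + 0.5·24 = 13; e = 13.5 − 13 = 0.5
x=25: ŷ = 1 + 0.5·25 = 13.5; e = 12.5 − 13.5 = -1
Largest |e| is 1.5 at x = 12, residual -1.5.

e = -1.5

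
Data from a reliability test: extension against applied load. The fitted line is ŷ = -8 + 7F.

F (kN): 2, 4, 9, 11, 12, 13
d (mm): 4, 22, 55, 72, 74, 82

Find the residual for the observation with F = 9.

ŷ = -8 + 7·9 = 55
r = 55 − 55 = 0

r = 0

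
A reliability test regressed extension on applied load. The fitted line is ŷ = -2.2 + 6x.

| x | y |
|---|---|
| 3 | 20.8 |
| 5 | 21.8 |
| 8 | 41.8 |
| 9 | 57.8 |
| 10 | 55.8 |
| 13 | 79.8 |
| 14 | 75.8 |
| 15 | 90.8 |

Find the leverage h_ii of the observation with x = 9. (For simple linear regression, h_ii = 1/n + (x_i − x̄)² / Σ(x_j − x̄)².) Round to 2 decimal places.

x̄ = (3 + 5 + 8 + 9 + 10 + 13 + 14 + 15)/8 = 9.625
Σ(x − x̄)² = 43.8906 + 21.3906 + 2.64062 + 0.390625 + 0.140625 + 11.3906 + 19.1406 + 28.8906 = 127.875
h = 1/8 + (-0.625)²/127.875 = 0.125 + 0.00305474 = 0.13

h = 0.13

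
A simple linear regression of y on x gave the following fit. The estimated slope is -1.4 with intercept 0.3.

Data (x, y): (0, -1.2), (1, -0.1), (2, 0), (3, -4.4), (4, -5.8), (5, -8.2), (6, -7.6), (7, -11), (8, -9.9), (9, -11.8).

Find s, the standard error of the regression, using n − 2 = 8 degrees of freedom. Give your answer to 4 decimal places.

s = 1.4142

x=0: ŷ = 0.3 − 1.4·0 = 0.3; e = -1.2 − 0.3 = -1.5
x=1: ŷ = 0.3 − 1.4·1 = -1.1; e = -0.1 − (-1.1) = 1
x=2: ŷ = 0.3 − 1.4·2 = -2.5; e = 0 − (-2.5) = 2.5
x=3: ŷ = 0.3 − 1.4·3 = -3.9; e = -4.4 − (-3.9) = -0.5
x=4: ŷ = 0.3 − 1.4·4 = -5.3; e = -5.8 − (-5.3) = -0.5
x=5: ŷ = 0.3 − 1.4·5 = -6.7; e = -8.2 − (-6.7) = -1.5
x=6: ŷ = 0.3 − 1.4·6 = -8.1; e = -7.6 − (-8.1) = 0.5
x=7: ŷ = 0.3 − 1.4·7 = -9.5; e = -11 − (-9.5) = -1.5
x=8: ŷ = 0.3 − 1.4·8 = -10.9; e = -9.9 − (-10.9) = 1
x=9: ŷ = 0.3 − 1.4·9 = -12.3; e = -11.8 − (-12.3) = 0.5
SSE = 2.25 + 1 + 6.25 + 0.25 + 0.25 + 2.25 + 0.25 + 2.25 + 1 + 0.25 = 16
s = √(16/8) = √2 ≈ 1.4142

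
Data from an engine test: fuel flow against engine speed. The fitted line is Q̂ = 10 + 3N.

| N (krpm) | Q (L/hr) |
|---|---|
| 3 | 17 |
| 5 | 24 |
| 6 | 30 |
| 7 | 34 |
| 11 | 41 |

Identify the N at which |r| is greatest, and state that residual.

N=3: Q̂ = 10 + 3·3 = 19; r = 17 − 19 = -2
N=5: Q̂ = 10 + 3·5 = 25; r = 24 − 25 = -1
N=6: Q̂ = 10 + 3·6 = 28; r = 30 − 28 = 2
N=7: Q̂ = 10 + 3·7 = 31; r = 34 − 31 = 3
N=11: Q̂ = 10 + 3·11 = 43; r = 41 − 43 = -2
Largest |r| is 3 at N = 7, residual 3.

N = 7, r = 3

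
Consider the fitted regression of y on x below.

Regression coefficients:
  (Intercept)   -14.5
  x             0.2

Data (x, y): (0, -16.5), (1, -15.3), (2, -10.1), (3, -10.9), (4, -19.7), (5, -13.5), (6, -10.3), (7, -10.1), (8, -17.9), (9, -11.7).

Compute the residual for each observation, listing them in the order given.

x=0: ŷ = -14.5 + 0.2·0 = -14.5; r = -16.5 − (-14.5) = -2
x=1: ŷ = -14.5 + 0.2·1 = -14.3; r = -15.3 − (-14.3) = -1
x=2: ŷ = -14.5 + 0.2·2 = -14.1; r = -10.1 − (-14.1) = 4
x=3: ŷ = -14.5 + 0.2·3 = -13.9; r = -10.9 − (-13.9) = 3
x=4: ŷ = -14.5 + 0.2·4 = -13.7; r = -19.7 − (-13.7) = -6
x=5: ŷ = -14.5 + 0.2·5 = -13.5; r = -13.5 − (-13.5) = 0
x=6: ŷ = -14.5 + 0.2·6 = -13.3; r = -10.3 − (-13.3) = 3
x=7: ŷ = -14.5 + 0.2·7 = -13.1; r = -10.1 − (-13.1) = 3
x=8: ŷ = -14.5 + 0.2·8 = -12.9; r = -17.9 − (-12.9) = -5
x=9: ŷ = -14.5 + 0.2·9 = -12.7; r = -11.7 − (-12.7) = 1

-2, -1, 4, 3, -6, 0, 3, 3, -5, 1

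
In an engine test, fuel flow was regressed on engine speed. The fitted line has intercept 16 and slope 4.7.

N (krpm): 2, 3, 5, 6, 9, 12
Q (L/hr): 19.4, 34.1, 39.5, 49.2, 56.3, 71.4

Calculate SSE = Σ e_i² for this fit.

SSE = 82

N=2: Q̂ = 16 + 4.7·2 = 25.4; e = 19.4 − 25.4 = -6
N=3: Q̂ = 16 + 4.7·3 = 30.1; e = 34.1 − 30.1 = 4
N=5: Q̂ = 16 + 4.7·5 = 39.5; e = 39.5 − 39.5 = 0
N=6: Q̂ = 16 + 4.7·6 = 44.2; e = 49.2 − 44.2 = 5
N=9: Q̂ = 16 + 4.7·9 = 58.3; e = 56.3 − 58.3 = -2
N=12: Q̂ = 16 + 4.7·12 = 72.4; e = 71.4 − 72.4 = -1
SSE = 36 + 16 + 0 + 25 + 4 + 1 = 82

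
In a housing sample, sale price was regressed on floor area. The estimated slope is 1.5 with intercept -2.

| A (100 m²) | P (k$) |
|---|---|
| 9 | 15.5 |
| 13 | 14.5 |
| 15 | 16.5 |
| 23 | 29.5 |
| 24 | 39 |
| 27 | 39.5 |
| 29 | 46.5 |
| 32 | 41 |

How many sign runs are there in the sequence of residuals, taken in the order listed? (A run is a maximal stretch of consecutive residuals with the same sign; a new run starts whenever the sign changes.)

A=9: ŷ = -2 + 1.5·9 = 11.5; r = 15.5 − 11.5 = 4
A=13: ŷ = -2 + 1.5·13 = 17.5; r = 14.5 − 17.5 = -3
A=15: ŷ = -2 + 1.5·15 = 20.5; r = 16.5 − 20.5 = -4
A=23: ŷ = -2 + 1.5·23 = 32.5; r = 29.5 − 32.5 = -3
A=24: ŷ = -2 + 1.5·24 = 34; r = 39 − 34 = 5
A=27: ŷ = -2 + 1.5·27 = 38.5; r = 39.5 − 38.5 = 1
A=29: ŷ = -2 + 1.5·29 = 41.5; r = 46.5 − 41.5 = 5
A=32: ŷ = -2 + 1.5·32 = 46; r = 41 − 46 = -5
Signs: + − − − + + + −
Runs: +×1, −×3, +×3, −×1 → 4

4 runs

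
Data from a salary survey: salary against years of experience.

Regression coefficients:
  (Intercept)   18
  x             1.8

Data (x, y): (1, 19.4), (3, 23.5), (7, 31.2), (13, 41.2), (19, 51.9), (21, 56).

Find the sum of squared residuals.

SSE = 0.7

x=1: ŷ = 18 + 1.8·1 = 19.8; e = 19.4 − 19.8 = -0.4
x=3: ŷ = 18 + 1.8·3 = 23.4; e = 23.5 − 23.4 = 0.1
x=7: ŷ = 18 + 1.8·7 = 30.6; e = 31.2 − 30.6 = 0.6
x=13: ŷ = 18 + 1.8·13 = 41.4; e = 41.2 − 41.4 = -0.2
x=19: ŷ = 18 + 1.8·19 = 52.2; e = 51.9 − 52.2 = -0.3
x=21: ŷ = 18 + 1.8·21 = 55.8; e = 56 − 55.8 = 0.2
SSE = 0.16 + 0.01 + 0.36 + 0.04 + 0.09 + 0.04 = 0.7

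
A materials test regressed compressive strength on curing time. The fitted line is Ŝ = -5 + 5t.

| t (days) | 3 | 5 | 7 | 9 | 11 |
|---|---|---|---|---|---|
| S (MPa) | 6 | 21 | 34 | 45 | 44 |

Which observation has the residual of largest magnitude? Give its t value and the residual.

t = 11, e = -6

t=3: Ŝ = -5 + 5·3 = 10; e = 6 − 10 = -4
t=5: Ŝ = -5 + 5·5 = 20; e = 21 − 20 = 1
t=7: Ŝ = -5 + 5·7 = 30; e = 34 − 30 = 4
t=9: Ŝ = -5 + 5·9 = 40; e = 45 − 40 = 5
t=11: Ŝ = -5 + 5·11 = 50; e = 44 − 50 = -6
Largest |e| is 6 at t = 11, residual -6.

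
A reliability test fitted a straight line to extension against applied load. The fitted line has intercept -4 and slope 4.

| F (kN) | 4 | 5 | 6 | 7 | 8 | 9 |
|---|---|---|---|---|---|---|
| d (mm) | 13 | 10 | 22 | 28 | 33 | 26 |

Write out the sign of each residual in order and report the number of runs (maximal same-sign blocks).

4 runs

F=4: ŷ = -4 + 4·4 = 12; e = 13 − 12 = 1
F=5: ŷ = -4 + 4·5 = 16; e = 10 − 16 = -6
F=6: ŷ = -4 + 4·6 = 20; e = 22 − 20 = 2
F=7: ŷ = -4 + 4·7 = 24; e = 28 − 24 = 4
F=8: ŷ = -4 + 4·8 = 28; e = 33 − 28 = 5
F=9: ŷ = -4 + 4·9 = 32; e = 26 − 32 = -6
Signs: + − + + + −
Runs: +×1, −×1, +×3, −×1 → 4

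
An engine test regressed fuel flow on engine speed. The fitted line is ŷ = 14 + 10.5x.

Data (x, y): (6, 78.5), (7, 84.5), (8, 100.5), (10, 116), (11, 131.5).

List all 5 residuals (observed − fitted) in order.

1.5, -3, 2.5, -3, 2

x=6: ŷ = 14 + 10.5·6 = 77; r = 78.5 − 77 = 1.5
x=7: ŷ = 14 + 10.5·7 = 87.5; r = 84.5 − 87.5 = -3
x=8: ŷ = 14 + 10.5·8 = 98; r = 100.5 − 98 = 2.5
x=10: ŷ = 14 + 10.5·10 = 119; r = 116 − 119 = -3
x=11: ŷ = 14 + 10.5·11 = 129.5; r = 131.5 − 129.5 = 2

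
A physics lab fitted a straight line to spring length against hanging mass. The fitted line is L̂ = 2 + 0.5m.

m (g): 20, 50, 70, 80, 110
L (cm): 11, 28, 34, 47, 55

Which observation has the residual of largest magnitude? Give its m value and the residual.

m=20: L̂ = 2 + 0.5·20 = 12; e = 11 − 12 = -1
m=50: L̂ = 2 + 0.5·50 = 27; e = 28 − 27 = 1
m=70: L̂ = 2 + 0.5·70 = 37; e = 34 − 37 = -3
m=80: L̂ = 2 + 0.5·80 = 42; e = 47 − 42 = 5
m=110: L̂ = 2 + 0.5·110 = 57; e = 55 − 57 = -2
Largest |e| is 5 at m = 80, residual 5.

m = 80, e = 5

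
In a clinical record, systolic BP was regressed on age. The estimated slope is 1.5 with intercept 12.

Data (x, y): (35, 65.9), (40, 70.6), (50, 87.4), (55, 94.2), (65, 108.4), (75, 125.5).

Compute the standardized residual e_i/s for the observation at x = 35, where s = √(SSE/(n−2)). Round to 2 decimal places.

1.11

x=35: ŷ = 12 + 1.5·35 = 64.5; e = 65.9 − 64.5 = 1.4
x=40: ŷ = 12 + 1.5·40 = 72; e = 70.6 − 72 = -1.4
x=50: ŷ = 12 + 1.5·50 = 87; e = 87.4 − 87 = 0.4
x=55: ŷ = 12 + 1.5·55 = 94.5; e = 94.2 − 94.5 = -0.3
x=65: ŷ = 12 + 1.5·65 = 109.5; e = 108.4 − 109.5 = -1.1
x=75: ŷ = 12 + 1.5·75 = 124.5; e = 125.5 − 124.5 = 1
SSE = 1.96 + 1.96 + 0.16 + 0.09 + 1.21 + 1 = 6.38
s = √(6.38/4) = 1.26293
e/s = 1.4 / 1.26293 = 1.11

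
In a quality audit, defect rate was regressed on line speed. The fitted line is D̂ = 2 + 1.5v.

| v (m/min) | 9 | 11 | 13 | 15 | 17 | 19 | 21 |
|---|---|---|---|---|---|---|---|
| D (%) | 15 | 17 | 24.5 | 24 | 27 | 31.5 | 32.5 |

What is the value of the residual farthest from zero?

v=9: D̂ = 2 + 1.5·9 = 15.5; r = 15 − 15.5 = -0.5
v=11: D̂ = 2 + 1.5·11 = 18.5; r = 17 − 18.5 = -1.5
v=13: D̂ = 2 + 1.5·13 = 21.5; r = 24.5 − 21.5 = 3
v=15: D̂ = 2 + 1.5·15 = 24.5; r = 24 − 24.5 = -0.5
v=17: D̂ = 2 + 1.5·17 = 27.5; r = 27 − 27.5 = -0.5
v=19: D̂ = 2 + 1.5·19 = 30.5; r = 31.5 − 30.5 = 1
v=21: D̂ = 2 + 1.5·21 = 33.5; r = 32.5 − 33.5 = -1
Largest |r| is 3 at v = 13, residual 3.

r = 3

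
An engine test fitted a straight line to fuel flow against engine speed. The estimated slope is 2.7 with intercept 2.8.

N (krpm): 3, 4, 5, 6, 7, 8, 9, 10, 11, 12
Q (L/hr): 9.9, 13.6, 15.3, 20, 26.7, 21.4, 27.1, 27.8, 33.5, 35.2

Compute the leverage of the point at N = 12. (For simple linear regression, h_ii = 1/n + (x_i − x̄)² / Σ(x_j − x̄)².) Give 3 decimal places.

N̄ = (3 + 4 + 5 + 6 + 7 + 8 + 9 + 10 + 11 + 12)/10 = 7.5
Σ(N − N̄)² = 20.25 + 12.25 + 6.25 + 2.25 + 0.25 + 0.25 + 2.25 + 6.25 + 12.25 + 20.25 = 82.5
h = 1/10 + (4.5)²/82.5 = 0.1 + 0.245455 = 0.345

h = 0.345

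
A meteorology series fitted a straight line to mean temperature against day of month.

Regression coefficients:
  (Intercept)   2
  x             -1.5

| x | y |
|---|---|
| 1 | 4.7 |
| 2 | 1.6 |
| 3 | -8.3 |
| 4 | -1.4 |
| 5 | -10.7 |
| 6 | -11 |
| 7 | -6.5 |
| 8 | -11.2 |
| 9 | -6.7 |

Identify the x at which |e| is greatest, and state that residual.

x=1: ŷ = 2 − 1.5·1 = 0.5; e = 4.7 − 0.5 = 4.2
x=2: ŷ = 2 − 1.5·2 = -1; e = 1.6 − (-1) = 2.6
x=3: ŷ = 2 − 1.5·3 = -2.5; e = -8.3 − (-2.5) = -5.8
x=4: ŷ = 2 − 1.5·4 = -4; e = -1.4 − (-4) = 2.6
x=5: ŷ = 2 − 1.5·5 = -5.5; e = -10.7 − (-5.5) = -5.2
x=6: ŷ = 2 − 1.5·6 = -7; e = -11 − (-7) = -4
x=7: ŷ = 2 − 1.5·7 = -8.5; e = -6.5 − (-8.5) = 2
x=8: ŷ = 2 − 1.5·8 = -10; e = -11.2 − (-10) = -1.2
x=9: ŷ = 2 − 1.5·9 = -11.5; e = -6.7 − (-11.5) = 4.8
Largest |e| is 5.8 at x = 3, residual -5.8.

x = 3, e = -5.8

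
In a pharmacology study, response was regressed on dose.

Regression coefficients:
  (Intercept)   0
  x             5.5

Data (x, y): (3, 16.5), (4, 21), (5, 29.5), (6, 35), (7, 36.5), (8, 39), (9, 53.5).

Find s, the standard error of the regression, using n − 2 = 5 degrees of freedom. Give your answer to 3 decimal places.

s = 3.286

x=3: ŷ = 5.5·3 = 16.5; r = 16.5 − 16.5 = 0
x=4: ŷ = 5.5·4 = 22; r = 21 − 22 = -1
x=5: ŷ = 5.5·5 = 27.5; r = 29.5 − 27.5 = 2
x=6: ŷ = 5.5·6 = 33; r = 35 − 33 = 2
x=7: ŷ = 5.5·7 = 38.5; r = 36.5 − 38.5 = -2
x=8: ŷ = 5.5·8 = 44; r = 39 − 44 = -5
x=9: ŷ = 5.5·9 = 49.5; r = 53.5 − 49.5 = 4
SSE = 0 + 1 + 4 + 4 + 4 + 25 + 16 = 54
s = √(54/5) = √10.8 ≈ 3.286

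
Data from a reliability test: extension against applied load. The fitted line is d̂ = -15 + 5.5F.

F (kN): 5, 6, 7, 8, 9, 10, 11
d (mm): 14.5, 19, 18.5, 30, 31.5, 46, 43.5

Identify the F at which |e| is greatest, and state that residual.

F = 10, e = 6

F=5: d̂ = -15 + 5.5·5 = 12.5; e = 14.5 − 12.5 = 2
F=6: d̂ = -15 + 5.5·6 = 18; e = 19 − 18 = 1
F=7: d̂ = -15 + 5.5·7 = 23.5; e = 18.5 − 23.5 = -5
F=8: d̂ = -15 + 5.5·8 = 29; e = 30 − 29 = 1
F=9: d̂ = -15 + 5.5·9 = 34.5; e = 31.5 − 34.5 = -3
F=10: d̂ = -15 + 5.5·10 = 40; e = 46 − 40 = 6
F=11: d̂ = -15 + 5.5·11 = 45.5; e = 43.5 − 45.5 = -2
Largest |e| is 6 at F = 10, residual 6.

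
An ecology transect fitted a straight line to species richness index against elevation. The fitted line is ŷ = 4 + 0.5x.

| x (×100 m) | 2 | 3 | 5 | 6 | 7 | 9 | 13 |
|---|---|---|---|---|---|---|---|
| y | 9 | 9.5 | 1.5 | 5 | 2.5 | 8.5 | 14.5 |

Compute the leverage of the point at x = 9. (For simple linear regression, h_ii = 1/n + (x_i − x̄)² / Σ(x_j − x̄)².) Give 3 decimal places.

h = 0.222

x̄ = (2 + 3 + 5 + 6 + 7 + 9 + 13)/7 = 6.42857
Σ(x − x̄)² = 19.6122 + 11.7551 + 2.04082 + 0.183673 + 0.326531 + 6.61224 + 43.1837 = 83.7143
h = 1/7 + (2.57143)²/83.7143 = 0.142857 + 0.0789859 = 0.222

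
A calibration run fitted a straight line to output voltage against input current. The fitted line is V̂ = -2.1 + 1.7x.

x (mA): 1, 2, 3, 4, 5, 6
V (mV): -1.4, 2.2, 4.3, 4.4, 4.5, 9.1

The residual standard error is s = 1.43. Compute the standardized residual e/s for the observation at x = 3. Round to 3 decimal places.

V̂ = -2.1 + 1.7·3 = 3
e = 4.3 − 3 = 1.3
e/s = 1.3 / 1.43 = 0.909

0.909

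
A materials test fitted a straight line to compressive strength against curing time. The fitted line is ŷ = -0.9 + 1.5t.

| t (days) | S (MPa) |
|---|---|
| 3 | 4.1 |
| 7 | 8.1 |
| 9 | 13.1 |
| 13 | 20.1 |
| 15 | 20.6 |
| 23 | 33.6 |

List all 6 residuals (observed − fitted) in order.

t=3: ŷ = -0.9 + 1.5·3 = 3.6; r = 4.1 − 3.6 = 0.5
t=7: ŷ = -0.9 + 1.5·7 = 9.6; r = 8.1 − 9.6 = -1.5
t=9: ŷ = -0.9 + 1.5·9 = 12.6; r = 13.1 − 12.6 = 0.5
t=13: ŷ = -0.9 + 1.5·13 = 18.6; r = 20.1 − 18.6 = 1.5
t=15: ŷ = -0.9 + 1.5·15 = 21.6; r = 20.6 − 21.6 = -1
t=23: ŷ = -0.9 + 1.5·23 = 33.6; r = 33.6 − 33.6 = 0

0.5, -1.5, 0.5, 1.5, -1, 0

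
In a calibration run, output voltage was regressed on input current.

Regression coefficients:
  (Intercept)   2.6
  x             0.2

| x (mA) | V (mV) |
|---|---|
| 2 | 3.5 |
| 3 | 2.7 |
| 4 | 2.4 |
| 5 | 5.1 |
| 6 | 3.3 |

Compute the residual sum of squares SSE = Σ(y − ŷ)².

SSE = 4

x=2: V̂ = 2.6 + 0.2·2 = 3; r = 3.5 − 3 = 0.5
x=3: V̂ = 2.6 + 0.2·3 = 3.2; r = 2.7 − 3.2 = -0.5
x=4: V̂ = 2.6 + 0.2·4 = 3.4; r = 2.4 − 3.4 = -1
x=5: V̂ = 2.6 + 0.2·5 = 3.6; r = 5.1 − 3.6 = 1.5
x=6: V̂ = 2.6 + 0.2·6 = 3.8; r = 3.3 − 3.8 = -0.5
SSE = 0.25 + 0.25 + 1 + 2.25 + 0.25 = 4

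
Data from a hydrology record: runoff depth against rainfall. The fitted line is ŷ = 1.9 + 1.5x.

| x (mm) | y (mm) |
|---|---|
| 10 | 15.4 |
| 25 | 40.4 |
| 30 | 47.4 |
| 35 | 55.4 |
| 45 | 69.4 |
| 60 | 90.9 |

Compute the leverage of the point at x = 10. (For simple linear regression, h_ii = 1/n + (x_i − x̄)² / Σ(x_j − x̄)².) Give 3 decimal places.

h = 0.564

x̄ = (10 + 25 + 30 + 35 + 45 + 60)/6 = 34.1667
Σ(x − x̄)² = 584.028 + 84.0278 + 17.3611 + 0.694444 + 117.361 + 667.361 = 1470.83
h = 1/6 + (-24.1667)²/1470.83 = 0.166667 + 0.397073 = 0.564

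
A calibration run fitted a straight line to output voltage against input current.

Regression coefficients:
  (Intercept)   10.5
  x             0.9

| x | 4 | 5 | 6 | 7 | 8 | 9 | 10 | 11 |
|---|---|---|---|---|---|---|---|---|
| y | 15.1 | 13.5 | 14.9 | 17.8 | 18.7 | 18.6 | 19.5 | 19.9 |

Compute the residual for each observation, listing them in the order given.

1, -1.5, -1, 1, 1, 0, 0, -0.5

x=4: ŷ = 10.5 + 0.9·4 = 14.1; e = 15.1 − 14.1 = 1
x=5: ŷ = 10.5 + 0.9·5 = 15; e = 13.5 − 15 = -1.5
x=6: ŷ = 10.5 + 0.9·6 = 15.9; e = 14.9 − 15.9 = -1
x=7: ŷ = 10.5 + 0.9·7 = 16.8; e = 17.8 − 16.8 = 1
x=8: ŷ = 10.5 + 0.9·8 = 17.7; e = 18.7 − 17.7 = 1
x=9: ŷ = 10.5 + 0.9·9 = 18.6; e = 18.6 − 18.6 = 0
x=10: ŷ = 10.5 + 0.9·10 = 19.5; e = 19.5 − 19.5 = 0
x=11: ŷ = 10.5 + 0.9·11 = 20.4; e = 19.9 − 20.4 = -0.5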